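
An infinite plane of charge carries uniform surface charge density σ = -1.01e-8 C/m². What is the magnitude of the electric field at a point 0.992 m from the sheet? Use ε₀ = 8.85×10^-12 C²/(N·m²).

|E| ≈ 571 V/m

The symmetry is planar: E is normal to the sheet and the same magnitude on both sides. Take a pillbox straddling the sheet with end-cap area A.
Flux Φ = 2EA and Q_enc = σA, so 2EA = σA/ε₀ ⇒ E = |σ|/(2ε₀), independent of distance.
E = |σ|/(2ε₀) = (1.01×10^-8)/(2·8.85×10^-12) = 571 N/C.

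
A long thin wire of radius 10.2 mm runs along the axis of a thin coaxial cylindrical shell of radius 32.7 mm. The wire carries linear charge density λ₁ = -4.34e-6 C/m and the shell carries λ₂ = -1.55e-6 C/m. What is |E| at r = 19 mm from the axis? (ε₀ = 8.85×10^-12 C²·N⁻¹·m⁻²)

Coaxial Gaussian cylinder, radius r = 19 mm, length L (between the conductors, 10.2 mm < r < 32.7 mm).
Only the inner wire is enclosed; the outer shell contributes nothing inside itself. λ_enc = λ₁ = -4.34×10^-6 C/m.
Since E is radial and uniform over the curved surface, Φ = E·2πrL = Q_enc/ε₀ = λ_enc L/ε₀.
E = |λ_enc|/(2πε₀r) = (4.34e-6)/(2π·8.85×10^-12·0.019) = 4.11×10^6 N/C.

E = 4.11×10^6 N/C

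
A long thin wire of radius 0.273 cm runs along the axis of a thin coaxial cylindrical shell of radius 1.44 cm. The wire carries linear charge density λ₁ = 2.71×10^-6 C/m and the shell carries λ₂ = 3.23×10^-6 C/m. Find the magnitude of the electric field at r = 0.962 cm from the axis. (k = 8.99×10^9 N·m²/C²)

Take a coaxial cylindrical Gaussian surface of radius r = 0.962 cm and length L (between the conductors, 0.273 cm < r < 1.44 cm).
The shell at 1.44 cm lies outside the Gaussian surface, so λ_enc = λ₁ = 2.71×10^-6 C/m.
Applying ∮E·dA = Q_enc/ε₀ with the end caps contributing no flux:
E = 2k|λ_enc|/r = 2(8.99×10^9)(2.71×10^-6)/(0.00962) = 5.07×10^6 N/C.

|E| = 5.07e6 N/C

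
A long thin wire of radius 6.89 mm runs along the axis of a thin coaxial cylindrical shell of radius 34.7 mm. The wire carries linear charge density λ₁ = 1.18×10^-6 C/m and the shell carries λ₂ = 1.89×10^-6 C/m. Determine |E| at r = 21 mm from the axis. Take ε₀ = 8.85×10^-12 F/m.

E ≈ 1.01e6 N/C

Choose a coaxial cylinder of radius r = 21 mm (arbitrary length L) as the Gaussian surface (between the conductors, 6.89 mm < r < 34.7 mm).
The shell at 34.7 mm lies outside the Gaussian surface, so λ_enc = λ₁ = 1.18×10^-6 C/m.
Since E is radial and uniform over the curved surface, Φ = E·2πrL = Q_enc/ε₀ = λ_enc L/ε₀.
E = |λ_enc|/(2πε₀r) = (1.18×10^-6)/(2π·8.85×10^-12·0.021) = 1.01×10^6 N/C.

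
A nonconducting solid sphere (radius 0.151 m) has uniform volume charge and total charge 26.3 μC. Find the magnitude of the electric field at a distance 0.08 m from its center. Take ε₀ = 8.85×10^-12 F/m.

Use a concentric Gaussian sphere at r = 0.08 m (r < R).
For a uniform sphere the enclosed fraction is (r/R)³, so Q_enc = (26.3 μC)(0.08/0.151)³ = 3.911×10^-6 C.
Applying ∮E·dA = Q_enc/ε₀ with Φ = E(4πr²):
E = |Q_enc|/(4πε₀r²) = (3.911e-6)/(4π·8.85×10^-12·(0.08)²) = 5.49e6 N/C.

E = 5.49e6 N/C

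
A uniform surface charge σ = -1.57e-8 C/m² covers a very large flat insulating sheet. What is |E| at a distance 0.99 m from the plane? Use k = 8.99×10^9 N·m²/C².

The symmetry is planar: E is normal to the sheet and the same magnitude on both sides. Take a pillbox straddling the sheet with end-cap area A.
Flux Φ = 2EA and Q_enc = σA, so 2EA = σA/ε₀ ⇒ E = |σ|/(2ε₀), independent of distance.
E = 2πk|σ| = 2π(8.99×10^9)(1.57e-8) = 887 N/C.

|E| = 887 N/C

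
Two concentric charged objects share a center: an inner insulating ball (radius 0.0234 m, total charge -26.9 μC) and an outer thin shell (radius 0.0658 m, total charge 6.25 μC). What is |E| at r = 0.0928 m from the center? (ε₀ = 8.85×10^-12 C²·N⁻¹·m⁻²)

Use a concentric Gaussian sphere at r = 0.0928 m (r > 0.0658 m, enclosing both).
Q_enc = (-26.9 μC) + (6.25 μC) = -2.065×10^-5 C.
By Gauss's law, ∮E·dA = E·4πr² = Q_enc/ε₀.
E = |Q_enc|/(4πε₀r²) = (2.065e-5)/(4π·8.85×10^-12·(0.0928)²) = 2.16×10^7 N/C.

E ≈ 2.16×10^7 N/C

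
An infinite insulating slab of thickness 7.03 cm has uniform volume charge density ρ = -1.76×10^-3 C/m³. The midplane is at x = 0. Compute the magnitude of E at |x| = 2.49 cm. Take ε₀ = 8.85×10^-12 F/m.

|E| ≈ 4.95e6 N/C

By symmetry E is perpendicular to the slab. A Gaussian pillbox from −2.49 cm to +2.49 cm (face area A) lies entirely within the slab.
Q_enc = ρ·(2x)·A and flux = 2EA, so 2EA = 2ρxA/ε₀ ⇒ E = |ρ|x/ε₀.
E = (1.76×10^-3)(0.0249)/(8.85×10^-12) = 4.95×10^6 N/C.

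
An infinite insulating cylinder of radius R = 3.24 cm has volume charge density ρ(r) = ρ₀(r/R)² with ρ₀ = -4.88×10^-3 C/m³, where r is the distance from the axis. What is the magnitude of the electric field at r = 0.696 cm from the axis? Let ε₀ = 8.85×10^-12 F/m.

Coaxial Gaussian cylinder, radius r = 0.696 cm, length L (r < R).
λ_enc = ∫₀^r ρ(r')·2πr' dr' = (2πρ₀/R²)·r^4/4 = -1.714×10^-8 C/m.
Gauss's law: E·2πrL = λ_enc L/ε₀.
E = |λ_enc|/(2πε₀r) = (1.714×10^-8)/(2π·8.85×10^-12·0.00696) = 4.43×10^4 N/C.

E = 4.43×10^4 N/C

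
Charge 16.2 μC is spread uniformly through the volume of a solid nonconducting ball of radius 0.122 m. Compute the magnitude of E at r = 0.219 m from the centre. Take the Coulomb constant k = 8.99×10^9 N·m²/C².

Symmetry ⇒ E = E(r) r̂. Gaussian sphere of radius r = 0.219 m (r > R, so the entire charge is enclosed).
Q_enc = 16.2 μC = 1.62e-5 C.
Gauss's law: E·4πr² = Q_enc/ε₀.
E = k|Q_enc|/r² = (8.99×10^9)(1.62e-5)/(0.219)² = 3.04e6 N/C.

E ≈ 3.04e6 V/m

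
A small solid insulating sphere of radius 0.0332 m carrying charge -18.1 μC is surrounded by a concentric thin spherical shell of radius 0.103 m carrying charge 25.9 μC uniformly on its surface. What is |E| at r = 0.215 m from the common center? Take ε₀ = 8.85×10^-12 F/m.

By spherical symmetry E is radial; choose a Gaussian sphere of radius r = 0.215 m (r > 0.103 m, enclosing both).
Q_enc = (-18.1 μC) + (25.9 μC) = 7.80×10^-6 C.
Applying ∮E·dA = Q_enc/ε₀ with Φ = E(4πr²):
E = |Q_enc|/(4πε₀r²) = (7.80×10^-6)/(4π·8.85×10^-12·(0.215)²) = 1.52×10^6 N/C.

|E| ≈ 1.52e6 V/m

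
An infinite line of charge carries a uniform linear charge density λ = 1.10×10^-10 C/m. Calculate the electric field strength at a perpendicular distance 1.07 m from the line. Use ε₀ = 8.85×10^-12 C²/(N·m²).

By cylindrical symmetry E is radial; use a coaxial Gaussian cylinder of radius 1.07 m and length L.
Q_enc = λL, so λ_enc = 1.10×10^-10 C/m.
Applying ∮E·dA = Q_enc/ε₀ with the end caps contributing no flux:
E = |λ_enc|/(2πε₀r) = (1.10e-10)/(2π·8.85×10^-12·1.07) = 1.85 N/C.

E = 1.85 V/m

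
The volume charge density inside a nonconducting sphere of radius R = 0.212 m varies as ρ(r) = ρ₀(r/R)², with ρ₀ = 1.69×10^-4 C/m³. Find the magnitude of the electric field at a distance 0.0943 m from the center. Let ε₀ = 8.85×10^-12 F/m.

Symmetry ⇒ E = E(r) r̂. Gaussian sphere of radius r = 0.0943 m (r < R).
Integrate the density: Q_enc = 4π ∫₀^r ρ₀(r'/R)^2 r'² dr' = 4πρ₀ r^5/(5·R²) = 7.047×10^-8 C.
By Gauss's law, ∮E·dA = E·4πr² = Q_enc/ε₀.
E = |Q_enc|/(4πε₀r²) = (7.047e-8)/(4π·8.85×10^-12·(0.0943)²) = 7.13e4 N/C.

|E| ≈ 7.13e4 N/C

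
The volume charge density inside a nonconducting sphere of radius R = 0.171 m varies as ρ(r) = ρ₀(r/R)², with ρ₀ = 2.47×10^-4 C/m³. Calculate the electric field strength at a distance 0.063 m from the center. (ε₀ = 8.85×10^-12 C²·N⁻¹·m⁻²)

By spherical symmetry E is radial; choose a Gaussian sphere of radius r = 0.063 m (r < R).
Q_enc = ∫₀^r ρ(r')·4πr'² dr' = (4πρ₀/R²) ∫₀^r r'^4 dr' = 4πρ₀ r^5/(5·R²) = 2.107×10^-8 C.
Gauss's law: E·4πr² = Q_enc/ε₀.
E = |Q_enc|/(4πε₀r²) = (2.107×10^-8)/(4π·8.85×10^-12·(0.063)²) = 4.77×10^4 N/C.

|E| ≈ 4.77e4 V/m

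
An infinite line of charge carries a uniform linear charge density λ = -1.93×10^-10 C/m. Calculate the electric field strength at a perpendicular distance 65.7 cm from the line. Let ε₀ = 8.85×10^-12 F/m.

Choose a coaxial cylinder of radius r = 65.7 cm (arbitrary length L) as the Gaussian surface.
Q_enc = λL, so λ_enc = -1.93×10^-10 C/m.
Applying ∮E·dA = Q_enc/ε₀ with the end caps contributing no flux:
E = |λ_enc|/(2πε₀r) = (1.93e-10)/(2π·8.85×10^-12·0.657) = 5.28 N/C.

E = 5.28 V/m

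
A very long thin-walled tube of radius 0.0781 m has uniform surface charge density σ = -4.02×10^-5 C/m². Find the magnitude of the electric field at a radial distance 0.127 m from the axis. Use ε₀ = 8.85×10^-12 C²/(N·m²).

Coaxial Gaussian cylinder, radius r = 0.127 m, length L (r > 0.0781 m).
The whole shell is enclosed: λ_enc = σ·2πR = (-4.02e-5)·2π·(0.0781) = -1.973×10^-5 C/m.
Since E is radial and uniform over the curved surface, Φ = E·2πrL = Q_enc/ε₀ = λ_enc L/ε₀.
E = |λ_enc|/(2πε₀r) = (1.973×10^-5)/(2π·8.85×10^-12·0.127) = 2.79×10^6 N/C.

2.79×10^6 N/C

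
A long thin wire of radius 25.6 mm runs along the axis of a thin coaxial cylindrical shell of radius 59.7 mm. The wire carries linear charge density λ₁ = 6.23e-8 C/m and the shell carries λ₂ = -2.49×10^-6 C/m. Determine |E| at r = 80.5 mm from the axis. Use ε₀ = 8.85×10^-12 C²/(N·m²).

E ≈ 5.42×10^5 V/m

Choose a coaxial cylinder of radius r = 80.5 mm (arbitrary length L) as the Gaussian surface (r > 59.7 mm, enclosing both).
λ_enc = λ₁ + λ₂ = (6.23×10^-8) + (-2.49×10^-6) = -2.428×10^-6 C/m.
Applying ∮E·dA = Q_enc/ε₀ with the end caps contributing no flux:
E = |λ_enc|/(2πε₀r) = (2.428×10^-6)/(2π·8.85×10^-12·0.0805) = 5.42×10^5 N/C.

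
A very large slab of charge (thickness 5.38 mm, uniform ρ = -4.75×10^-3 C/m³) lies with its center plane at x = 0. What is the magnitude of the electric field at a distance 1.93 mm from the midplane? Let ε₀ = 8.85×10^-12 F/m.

|E| ≈ 1.04×10^6 V/m

By symmetry E is perpendicular to the slab. A Gaussian pillbox from −1.93 mm to +1.93 mm (face area A) lies entirely within the slab.
Q_enc = ρ·(2x)·A and flux = 2EA, so 2EA = 2ρxA/ε₀ ⇒ E = |ρ|x/ε₀.
E = (4.75×10^-3)(0.00193)/(8.85×10^-12) = 1.04e6 N/C.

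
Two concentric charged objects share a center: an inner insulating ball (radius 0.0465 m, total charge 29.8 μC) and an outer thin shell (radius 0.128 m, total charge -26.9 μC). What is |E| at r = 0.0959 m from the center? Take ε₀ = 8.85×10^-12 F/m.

E = 2.91e7 V/m

Take a concentric spherical Gaussian surface of radius r = 0.0959 m (between the bodies, 0.0465 m < r < 0.128 m).
Only the inner charge is enclosed; the outer shell contributes nothing inside itself. Q_enc = 29.8 μC = 2.98×10^-5 C.
By Gauss's law, ∮E·dA = E·4πr² = Q_enc/ε₀.
E = |Q_enc|/(4πε₀r²) = (2.98×10^-5)/(4π·8.85×10^-12·(0.0959)²) = 2.91×10^7 N/C.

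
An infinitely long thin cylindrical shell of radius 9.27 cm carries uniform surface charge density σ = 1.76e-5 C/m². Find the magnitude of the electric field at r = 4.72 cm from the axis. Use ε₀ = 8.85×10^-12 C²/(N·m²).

Choose a coaxial cylinder of radius r = 4.72 cm (arbitrary length L) as the Gaussian surface (r < 9.27 cm, inside the shell).
All the surface charge lies outside this cylinder: Q_enc = 0, hence E = 0.

E = 0 (no enclosed charge)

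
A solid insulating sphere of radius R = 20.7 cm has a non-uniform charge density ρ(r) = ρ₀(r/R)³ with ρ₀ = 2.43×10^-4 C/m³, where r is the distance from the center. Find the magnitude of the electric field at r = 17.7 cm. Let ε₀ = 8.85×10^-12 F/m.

Symmetry ⇒ E = E(r) r̂. Gaussian sphere of radius r = 17.7 cm (r < R).
Integrate the density: Q_enc = 4π ∫₀^r ρ₀(r'/R)^3 r'² dr' = 4πρ₀ r^6/(6·R³) = 1.764×10^-6 C.
Since E is radial and uniform over the Gaussian sphere, Φ = E·4πr² = Q_enc/ε₀.
E = |Q_enc|/(4πε₀r²) = (1.764×10^-6)/(4π·8.85×10^-12·(0.177)²) = 5.06e5 N/C.

5.06e5 N/C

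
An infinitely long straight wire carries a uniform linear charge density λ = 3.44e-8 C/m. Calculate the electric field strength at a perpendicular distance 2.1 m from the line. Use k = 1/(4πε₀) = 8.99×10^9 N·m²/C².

By cylindrical symmetry E is radial; use a coaxial Gaussian cylinder of radius 2.1 m and length L.
Q_enc = λL, so λ_enc = 3.44e-8 C/m.
By Gauss's law (flux through the curved wall only), E·2πrL = λ_enc L/ε₀.
E = 2k|λ_enc|/r = 2(8.99×10^9)(3.44×10^-8)/(2.1) = 295 N/C.

E ≈ 295 N/C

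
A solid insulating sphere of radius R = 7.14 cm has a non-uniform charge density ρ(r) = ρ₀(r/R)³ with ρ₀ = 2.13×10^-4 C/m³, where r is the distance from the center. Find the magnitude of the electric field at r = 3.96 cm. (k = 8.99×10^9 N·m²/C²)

2.71×10^4 V/m

Use a concentric Gaussian sphere at r = 3.96 cm (r < R).
Q_enc = ∫₀^r ρ(r')·4πr'² dr' = (4πρ₀/R³) ∫₀^r r'^5 dr' = 4πρ₀ r^6/(6·R³) = 4.726×10^-9 C.
By Gauss's law, ∮E·dA = E·4πr² = Q_enc/ε₀.
E = k|Q_enc|/r² = (8.99×10^9)(4.726×10^-9)/(0.0396)² = 2.71e4 N/C.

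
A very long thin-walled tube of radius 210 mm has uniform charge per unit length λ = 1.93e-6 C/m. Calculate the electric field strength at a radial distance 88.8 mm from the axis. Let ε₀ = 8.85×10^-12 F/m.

E = 0

Choose a coaxial cylinder of radius r = 88.8 mm (arbitrary length L) as the Gaussian surface (r < 210 mm, inside the shell).
All the surface charge lies outside this cylinder: Q_enc = 0, hence E = 0.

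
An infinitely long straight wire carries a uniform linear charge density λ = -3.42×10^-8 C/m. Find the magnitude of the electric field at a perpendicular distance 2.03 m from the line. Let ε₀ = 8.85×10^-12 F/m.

E = 303 N/C

By cylindrical symmetry E is radial; use a coaxial Gaussian cylinder of radius 2.03 m and length L.
Q_enc = λL, so λ_enc = -3.42×10^-8 C/m.
By Gauss's law (flux through the curved wall only), E·2πrL = λ_enc L/ε₀.
E = |λ_enc|/(2πε₀r) = (3.42×10^-8)/(2π·8.85×10^-12·2.03) = 303 N/C.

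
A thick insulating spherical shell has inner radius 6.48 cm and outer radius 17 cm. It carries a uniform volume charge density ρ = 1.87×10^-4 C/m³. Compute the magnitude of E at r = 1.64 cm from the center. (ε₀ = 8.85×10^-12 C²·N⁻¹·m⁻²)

E = 0

Symmetry ⇒ E = E(r) r̂. Gaussian sphere of radius r = 1.64 cm (r < 6.48 cm, inside the empty cavity).
Q_enc = 0 (all charge lies at larger r); Gauss's law gives E = 0.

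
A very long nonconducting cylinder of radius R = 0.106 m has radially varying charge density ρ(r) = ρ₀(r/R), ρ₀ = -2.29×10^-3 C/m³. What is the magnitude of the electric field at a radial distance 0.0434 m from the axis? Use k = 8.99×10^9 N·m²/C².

E = 1.53×10^6 V/m

Coaxial Gaussian cylinder, radius r = 0.0434 m, length L (r < R).
Integrating ρ over the cross-section to radius r: λ_enc = (2πρ₀/R) ∫₀^r r'^2 dr' = 2πρ₀ r^3/(3·R) = -3.699e-6 C/m.
Since E is radial and uniform over the curved surface, Φ = E·2πrL = Q_enc/ε₀ = λ_enc L/ε₀.
E = 2k|λ_enc|/r = 2(8.99×10^9)(3.699×10^-6)/(0.0434) = 1.53e6 N/C.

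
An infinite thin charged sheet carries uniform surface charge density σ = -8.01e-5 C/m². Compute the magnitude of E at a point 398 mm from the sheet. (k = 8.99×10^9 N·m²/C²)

The symmetry is planar: E is normal to the sheet and the same magnitude on both sides. Take a pillbox straddling the sheet with end-cap area A.
Only the two end caps contribute flux: Φ = 2EA. With Q_enc = σA, Gauss's law gives E = |σ|/(2ε₀).
E = 2πk|σ| = 2π(8.99×10^9)(8.01e-5) = 4.52e6 N/C.

|E| ≈ 4.52e6 V/m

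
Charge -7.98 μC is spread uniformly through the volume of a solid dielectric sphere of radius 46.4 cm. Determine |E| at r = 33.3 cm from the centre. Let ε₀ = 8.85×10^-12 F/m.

|E| = 2.39×10^5 N/C

By spherical symmetry E is radial; choose a Gaussian sphere of radius r = 33.3 cm (r < R).
Only the charge within r is enclosed: Q_enc = Q·(r/R)³ = (-7.98 μC)·(33.3 cm/46.4 cm)³ = -2.95×10^-6 C.
Applying ∮E·dA = Q_enc/ε₀ with Φ = E(4πr²):
E = |Q_enc|/(4πε₀r²) = (2.95e-6)/(4π·8.85×10^-12·(0.333)²) = 2.39e5 N/C.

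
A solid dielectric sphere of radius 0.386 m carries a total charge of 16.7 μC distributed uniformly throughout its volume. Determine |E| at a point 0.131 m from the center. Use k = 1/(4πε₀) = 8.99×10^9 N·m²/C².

|E| = 3.42e5 V/m

Take a concentric spherical Gaussian surface of radius r = 0.131 m (r < R).
Only the charge within r is enclosed: Q_enc = Q·(r/R)³ = (16.7 μC)·(0.131 m/0.386 m)³ = 6.528×10^-7 C.
By Gauss's law, ∮E·dA = E·4πr² = Q_enc/ε₀.
E = k|Q_enc|/r² = (8.99×10^9)(6.528e-7)/(0.131)² = 3.42×10^5 N/C.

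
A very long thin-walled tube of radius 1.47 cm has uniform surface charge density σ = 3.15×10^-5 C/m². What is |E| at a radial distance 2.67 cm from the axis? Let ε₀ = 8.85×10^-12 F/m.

Coaxial Gaussian cylinder, radius r = 2.67 cm, length L (r > 1.47 cm).
The whole shell is enclosed: λ_enc = σ·2πR = (3.15×10^-5)·2π·(0.0147) = 2.909×10^-6 C/m.
By Gauss's law (flux through the curved wall only), E·2πrL = λ_enc L/ε₀.
E = |λ_enc|/(2πε₀r) = (2.909×10^-6)/(2π·8.85×10^-12·0.0267) = 1.96×10^6 N/C.

E = 1.96e6 N/C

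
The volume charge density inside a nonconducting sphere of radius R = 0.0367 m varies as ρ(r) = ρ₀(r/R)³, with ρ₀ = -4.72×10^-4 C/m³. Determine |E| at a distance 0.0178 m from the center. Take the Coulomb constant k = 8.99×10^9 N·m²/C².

By spherical symmetry E is radial; choose a Gaussian sphere of radius r = 0.0178 m (r < R).
Q_enc = ∫₀^r ρ(r')·4πr'² dr' = (4πρ₀/R³) ∫₀^r r'^5 dr' = 4πρ₀ r^6/(6·R³) = -6.361×10^-10 C.
Applying ∮E·dA = Q_enc/ε₀ with Φ = E(4πr²):
E = k|Q_enc|/r² = (8.99×10^9)(6.361×10^-10)/(0.0178)² = 1.80×10^4 N/C.

1.80e4 N/C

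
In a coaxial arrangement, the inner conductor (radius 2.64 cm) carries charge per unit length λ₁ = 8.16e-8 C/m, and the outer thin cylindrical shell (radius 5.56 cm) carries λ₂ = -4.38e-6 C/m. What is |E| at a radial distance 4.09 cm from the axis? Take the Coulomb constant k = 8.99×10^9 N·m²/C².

3.59×10^4 V/m

Choose a coaxial cylinder of radius r = 4.09 cm (arbitrary length L) as the Gaussian surface (between the conductors, 2.64 cm < r < 5.56 cm).
The shell at 5.56 cm lies outside the Gaussian surface, so λ_enc = λ₁ = 8.16×10^-8 C/m.
Since E is radial and uniform over the curved surface, Φ = E·2πrL = Q_enc/ε₀ = λ_enc L/ε₀.
E = 2k|λ_enc|/r = 2(8.99×10^9)(8.16×10^-8)/(0.0409) = 3.59e4 N/C.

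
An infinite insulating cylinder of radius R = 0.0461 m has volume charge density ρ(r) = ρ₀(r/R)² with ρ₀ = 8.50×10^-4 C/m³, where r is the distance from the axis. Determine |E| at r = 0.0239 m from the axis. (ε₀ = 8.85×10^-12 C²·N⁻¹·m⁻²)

|E| = 1.54e5 N/C

By cylindrical symmetry E is radial; use a coaxial Gaussian cylinder of radius 0.0239 m and length L (r < R).
λ_enc = ∫₀^r ρ(r')·2πr' dr' = (2πρ₀/R²)·r^4/4 = 2.05×10^-7 C/m.
Gauss's law: E·2πrL = λ_enc L/ε₀.
E = |λ_enc|/(2πε₀r) = (2.05e-7)/(2π·8.85×10^-12·0.0239) = 1.54×10^5 N/C.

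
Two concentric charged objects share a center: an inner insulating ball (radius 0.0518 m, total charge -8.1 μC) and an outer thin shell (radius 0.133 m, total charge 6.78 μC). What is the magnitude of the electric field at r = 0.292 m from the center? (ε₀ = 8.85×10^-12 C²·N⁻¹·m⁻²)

|E| ≈ 1.39×10^5 V/m

By spherical symmetry E is radial; choose a Gaussian sphere of radius r = 0.292 m (r > 0.133 m, enclosing both).
Q_enc = (-8.1 μC) + (6.78 μC) = -1.32e-6 C.
Gauss's law: E·4πr² = Q_enc/ε₀.
E = |Q_enc|/(4πε₀r²) = (1.32×10^-6)/(4π·8.85×10^-12·(0.292)²) = 1.39×10^5 N/C.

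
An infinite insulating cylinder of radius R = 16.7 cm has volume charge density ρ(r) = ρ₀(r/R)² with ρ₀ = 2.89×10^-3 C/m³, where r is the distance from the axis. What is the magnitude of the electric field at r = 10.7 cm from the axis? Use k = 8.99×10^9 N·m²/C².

E = 3.59e6 V/m

Take a coaxial cylindrical Gaussian surface of radius r = 10.7 cm and length L (r < R).
λ_enc = ∫₀^r ρ(r')·2πr' dr' = (2πρ₀/R²)·r^4/4 = 2.134×10^-5 C/m.
Applying ∮E·dA = Q_enc/ε₀ with the end caps contributing no flux:
E = 2k|λ_enc|/r = 2(8.99×10^9)(2.134×10^-5)/(0.107) = 3.59×10^6 N/C.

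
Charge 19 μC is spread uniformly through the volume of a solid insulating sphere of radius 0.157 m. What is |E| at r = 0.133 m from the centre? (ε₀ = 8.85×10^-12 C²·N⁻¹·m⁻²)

E ≈ 5.87×10^6 N/C

Symmetry ⇒ E = E(r) r̂. Gaussian sphere of radius r = 0.133 m (r < R).
Only the charge within r is enclosed: Q_enc = Q·(r/R)³ = (19 μC)·(0.133 m/0.157 m)³ = 1.155e-5 C.
Since E is radial and uniform over the Gaussian sphere, Φ = E·4πr² = Q_enc/ε₀.
E = |Q_enc|/(4πε₀r²) = (1.155×10^-5)/(4π·8.85×10^-12·(0.133)²) = 5.87×10^6 N/C.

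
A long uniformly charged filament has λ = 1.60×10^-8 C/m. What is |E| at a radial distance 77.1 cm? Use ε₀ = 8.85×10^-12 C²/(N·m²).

By cylindrical symmetry E is radial; use a coaxial Gaussian cylinder of radius 77.1 cm and length L.
Q_enc = λL, so λ_enc = 1.60e-8 C/m.
Since E is radial and uniform over the curved surface, Φ = E·2πrL = Q_enc/ε₀ = λ_enc L/ε₀.
E = |λ_enc|/(2πε₀r) = (1.60×10^-8)/(2π·8.85×10^-12·0.771) = 373 N/C.

|E| ≈ 373 N/C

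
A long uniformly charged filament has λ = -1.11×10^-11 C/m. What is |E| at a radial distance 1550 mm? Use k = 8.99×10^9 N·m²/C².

Take a coaxial cylindrical Gaussian surface of radius r = 1550 mm and length L.
Q_enc = λL, so λ_enc = -1.11e-11 C/m.
Since E is radial and uniform over the curved surface, Φ = E·2πrL = Q_enc/ε₀ = λ_enc L/ε₀.
E = 2k|λ_enc|/r = 2(8.99×10^9)(1.11×10^-11)/(1.55) = 0.129 N/C.

0.129 V/m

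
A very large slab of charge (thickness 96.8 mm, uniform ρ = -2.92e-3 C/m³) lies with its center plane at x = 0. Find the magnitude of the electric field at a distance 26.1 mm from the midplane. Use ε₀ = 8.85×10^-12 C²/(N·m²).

|E| = 8.61×10^6 N/C

By symmetry E is perpendicular to the slab. A Gaussian pillbox from −26.1 mm to +26.1 mm (face area A) lies entirely within the slab.
Q_enc = ρ·(2x)·A and flux = 2EA, so 2EA = 2ρxA/ε₀ ⇒ E = |ρ|x/ε₀.
E = (2.92e-3)(0.0261)/(8.85×10^-12) = 8.61×10^6 N/C.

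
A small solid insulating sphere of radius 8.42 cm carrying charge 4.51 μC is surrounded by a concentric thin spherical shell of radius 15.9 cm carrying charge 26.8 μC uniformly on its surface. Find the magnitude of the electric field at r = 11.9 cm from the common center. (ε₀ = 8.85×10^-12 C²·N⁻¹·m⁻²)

Use a concentric Gaussian sphere at r = 11.9 cm (between the bodies, 8.42 cm < r < 15.9 cm).
The shell at 15.9 cm lies outside the Gaussian surface, so Q_enc = 4.51 μC = 4.51×10^-6 C.
Gauss's law: E·4πr² = Q_enc/ε₀.
E = |Q_enc|/(4πε₀r²) = (4.51e-6)/(4π·8.85×10^-12·(0.119)²) = 2.86×10^6 N/C.

E = 2.86e6 N/C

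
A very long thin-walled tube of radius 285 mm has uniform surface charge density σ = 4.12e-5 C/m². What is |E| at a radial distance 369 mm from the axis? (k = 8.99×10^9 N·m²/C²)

Take a coaxial cylindrical Gaussian surface of radius r = 369 mm and length L (r > 285 mm).
The whole shell is enclosed: λ_enc = σ·2πR = (4.12×10^-5)·2π·(0.285) = 7.378×10^-5 C/m.
Gauss's law: E·2πrL = λ_enc L/ε₀.
E = 2k|λ_enc|/r = 2(8.99×10^9)(7.378×10^-5)/(0.369) = 3.59e6 N/C.

|E| = 3.59×10^6 N/C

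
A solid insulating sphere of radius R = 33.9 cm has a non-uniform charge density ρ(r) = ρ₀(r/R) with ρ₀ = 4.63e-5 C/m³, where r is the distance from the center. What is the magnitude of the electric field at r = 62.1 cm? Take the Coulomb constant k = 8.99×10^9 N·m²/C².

|E| = 1.32×10^5 N/C

Take a concentric spherical Gaussian surface of radius r = 62.1 cm (r > R, all charge enclosed).
Q_enc = 4π ∫₀^R ρ₀(r'/R)^1 r'² dr' = 4πρ₀R³/4 = 5.667×10^-6 C.
Gauss's law: E·4πr² = Q_enc/ε₀.
E = k|Q_enc|/r² = (8.99×10^9)(5.667×10^-6)/(0.621)² = 1.32×10^5 N/C.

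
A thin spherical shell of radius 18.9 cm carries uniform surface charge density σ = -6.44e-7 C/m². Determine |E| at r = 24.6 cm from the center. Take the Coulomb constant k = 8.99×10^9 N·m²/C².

E = 4.29×10^4 V/m

Use a concentric Gaussian sphere at r = 24.6 cm (r > 18.9 cm).
The entire shell is enclosed: Q_enc = σ·4πR² = (-6.44×10^-7)·4π·(0.189)² = -2.891×10^-7 C.
Since E is radial and uniform over the Gaussian sphere, Φ = E·4πr² = Q_enc/ε₀.
E = k|Q_enc|/r² = (8.99×10^9)(2.891×10^-7)/(0.246)² = 4.29×10^4 N/C.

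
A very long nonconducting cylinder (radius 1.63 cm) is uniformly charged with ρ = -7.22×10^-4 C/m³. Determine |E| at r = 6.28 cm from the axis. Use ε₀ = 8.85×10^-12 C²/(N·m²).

Choose a coaxial cylinder of radius r = 6.28 cm (arbitrary length L) as the Gaussian surface (r > 1.63 cm, full cross-section enclosed).
λ_enc = ρ·πR² = (-7.22×10^-4)π(0.0163)² = -6.026×10^-7 C/m.
Applying ∮E·dA = Q_enc/ε₀ with the end caps contributing no flux:
E = |λ_enc|/(2πε₀r) = (6.026e-7)/(2π·8.85×10^-12·0.0628) = 1.73×10^5 N/C.

1.73×10^5 V/m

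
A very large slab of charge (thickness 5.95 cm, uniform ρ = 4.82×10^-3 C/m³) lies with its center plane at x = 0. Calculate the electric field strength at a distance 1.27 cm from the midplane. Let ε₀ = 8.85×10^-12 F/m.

By symmetry E is perpendicular to the slab. A Gaussian pillbox from −1.27 cm to +1.27 cm (face area A) lies entirely within the slab.
Q_enc = ρ·(2x)·A and flux = 2EA, so 2EA = 2ρxA/ε₀ ⇒ E = |ρ|x/ε₀.
E = (4.82×10^-3)(0.0127)/(8.85×10^-12) = 6.92×10^6 N/C.

E = 6.92×10^6 N/C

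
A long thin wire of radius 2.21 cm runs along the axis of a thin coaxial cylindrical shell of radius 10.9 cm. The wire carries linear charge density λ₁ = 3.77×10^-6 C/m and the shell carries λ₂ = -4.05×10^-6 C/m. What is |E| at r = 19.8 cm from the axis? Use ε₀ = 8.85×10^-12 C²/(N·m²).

|E| = 2.54×10^4 N/C

Take a coaxial cylindrical Gaussian surface of radius r = 19.8 cm and length L (r > 10.9 cm, enclosing both).
λ_enc = λ₁ + λ₂ = (3.77e-6) + (-4.05×10^-6) = -2.80e-7 C/m.
By Gauss's law (flux through the curved wall only), E·2πrL = λ_enc L/ε₀.
E = |λ_enc|/(2πε₀r) = (2.80×10^-7)/(2π·8.85×10^-12·0.198) = 2.54×10^4 N/C.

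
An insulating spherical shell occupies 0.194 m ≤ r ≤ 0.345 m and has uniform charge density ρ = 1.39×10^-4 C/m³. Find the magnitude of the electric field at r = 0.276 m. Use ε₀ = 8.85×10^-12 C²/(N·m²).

9.43×10^5 V/m

By spherical symmetry E is radial; choose a Gaussian sphere of radius r = 0.276 m (within the shell material, 0.194 m < r < 0.345 m).
Enclosed charge is the volume from a to r: Q_enc = (4π/3)ρ(r³ − a³) = 7.99×10^-6 C.
Applying ∮E·dA = Q_enc/ε₀ with Φ = E(4πr²):
E = |Q_enc|/(4πε₀r²) = (7.99×10^-6)/(4π·8.85×10^-12·(0.276)²) = 9.43×10^5 N/C.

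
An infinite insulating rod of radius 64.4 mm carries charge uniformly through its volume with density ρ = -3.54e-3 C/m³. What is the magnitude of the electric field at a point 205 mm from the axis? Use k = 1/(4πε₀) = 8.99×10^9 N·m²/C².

By cylindrical symmetry E is radial; use a coaxial Gaussian cylinder of radius 205 mm and length L (r > 64.4 mm, full cross-section enclosed).
λ_enc = ρ·πR² = (-3.54e-3)π(0.0644)² = -4.612×10^-5 C/m.
Gauss's law: E·2πrL = λ_enc L/ε₀.
E = 2k|λ_enc|/r = 2(8.99×10^9)(4.612×10^-5)/(0.205) = 4.05×10^6 N/C.

|E| ≈ 4.05×10^6 N/C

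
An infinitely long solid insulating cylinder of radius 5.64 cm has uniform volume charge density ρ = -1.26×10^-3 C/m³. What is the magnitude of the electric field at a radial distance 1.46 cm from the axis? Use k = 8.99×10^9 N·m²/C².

Coaxial Gaussian cylinder, radius r = 1.46 cm, length L (r < R).
Enclosed charge per unit length: λ_enc = ρ·πr² = (-1.26e-3)π(0.0146)² = -8.438×10^-7 C/m.
By Gauss's law (flux through the curved wall only), E·2πrL = λ_enc L/ε₀.
E = 2k|λ_enc|/r = 2(8.99×10^9)(8.438×10^-7)/(0.0146) = 1.04×10^6 N/C.

|E| ≈ 1.04×10^6 N/C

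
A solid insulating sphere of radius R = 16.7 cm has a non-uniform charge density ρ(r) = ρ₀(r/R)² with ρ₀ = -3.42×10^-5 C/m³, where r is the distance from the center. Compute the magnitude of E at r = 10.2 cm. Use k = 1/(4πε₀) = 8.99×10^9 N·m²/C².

Take a concentric spherical Gaussian surface of radius r = 10.2 cm (r < R).
Q_enc = ∫₀^r ρ(r')·4πr'² dr' = (4πρ₀/R²) ∫₀^r r'^4 dr' = 4πρ₀ r^5/(5·R²) = -3.403×10^-8 C.
Applying ∮E·dA = Q_enc/ε₀ with Φ = E(4πr²):
E = k|Q_enc|/r² = (8.99×10^9)(3.403e-8)/(0.102)² = 2.94×10^4 N/C.

|E| ≈ 2.94×10^4 V/m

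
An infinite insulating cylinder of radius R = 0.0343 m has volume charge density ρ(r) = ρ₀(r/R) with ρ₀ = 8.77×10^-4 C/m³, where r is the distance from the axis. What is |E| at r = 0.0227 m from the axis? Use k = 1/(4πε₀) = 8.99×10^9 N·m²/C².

Coaxial Gaussian cylinder, radius r = 0.0227 m, length L (r < R).
Integrating ρ over the cross-section to radius r: λ_enc = (2πρ₀/R) ∫₀^r r'^2 dr' = 2πρ₀ r^3/(3·R) = 6.264×10^-7 C/m.
Gauss's law: E·2πrL = λ_enc L/ε₀.
E = 2k|λ_enc|/r = 2(8.99×10^9)(6.264×10^-7)/(0.0227) = 4.96×10^5 N/C.

E ≈ 4.96×10^5 V/m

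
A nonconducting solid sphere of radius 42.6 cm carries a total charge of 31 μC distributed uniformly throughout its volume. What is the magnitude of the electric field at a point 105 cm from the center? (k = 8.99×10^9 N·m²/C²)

E ≈ 2.53×10^5 V/m

Take a concentric spherical Gaussian surface of radius r = 105 cm (r > R, so the entire charge is enclosed).
Q_enc = 31 μC = 3.10e-5 C.
Applying ∮E·dA = Q_enc/ε₀ with Φ = E(4πr²):
E = k|Q_enc|/r² = (8.99×10^9)(3.10e-5)/(1.05)² = 2.53e5 N/C.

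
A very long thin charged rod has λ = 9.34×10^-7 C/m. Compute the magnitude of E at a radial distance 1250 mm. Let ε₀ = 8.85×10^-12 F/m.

Coaxial Gaussian cylinder, radius r = 1250 mm, length L.
Q_enc = λL, so λ_enc = 9.34×10^-7 C/m.
By Gauss's law (flux through the curved wall only), E·2πrL = λ_enc L/ε₀.
E = |λ_enc|/(2πε₀r) = (9.34×10^-7)/(2π·8.85×10^-12·1.25) = 1.34e4 N/C.

E ≈ 1.34e4 N/C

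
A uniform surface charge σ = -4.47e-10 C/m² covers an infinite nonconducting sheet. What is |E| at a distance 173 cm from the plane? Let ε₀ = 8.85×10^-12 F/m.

Choose a cylindrical pillbox piercing the sheet, end faces (area A) parallel to it.
Flux Φ = 2EA and Q_enc = σA, so 2EA = σA/ε₀ ⇒ E = |σ|/(2ε₀), independent of distance.
E = |σ|/(2ε₀) = (4.47e-10)/(2·8.85×10^-12) = 25.3 N/C.

|E| = 25.3 N/C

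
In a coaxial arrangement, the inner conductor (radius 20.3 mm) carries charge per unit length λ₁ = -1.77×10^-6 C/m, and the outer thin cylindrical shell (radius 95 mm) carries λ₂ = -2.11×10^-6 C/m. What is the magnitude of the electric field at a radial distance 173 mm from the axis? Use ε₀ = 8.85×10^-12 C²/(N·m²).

Coaxial Gaussian cylinder, radius r = 173 mm, length L (r > 95 mm, enclosing both).
λ_enc = λ₁ + λ₂ = (-1.77e-6) + (-2.11×10^-6) = -3.88×10^-6 C/m.
Applying ∮E·dA = Q_enc/ε₀ with the end caps contributing no flux:
E = |λ_enc|/(2πε₀r) = (3.88×10^-6)/(2π·8.85×10^-12·0.173) = 4.03×10^5 N/C.

|E| = 4.03×10^5 N/C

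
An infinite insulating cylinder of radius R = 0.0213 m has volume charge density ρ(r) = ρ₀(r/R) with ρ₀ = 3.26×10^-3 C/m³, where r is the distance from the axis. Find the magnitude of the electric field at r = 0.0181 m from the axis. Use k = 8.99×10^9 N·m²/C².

Coaxial Gaussian cylinder, radius r = 0.0181 m, length L (r < R).
Integrating ρ over the cross-section to radius r: λ_enc = (2πρ₀/R) ∫₀^r r'^2 dr' = 2πρ₀ r^3/(3·R) = 1.901×10^-6 C/m.
Since E is radial and uniform over the curved surface, Φ = E·2πrL = Q_enc/ε₀ = λ_enc L/ε₀.
E = 2k|λ_enc|/r = 2(8.99×10^9)(1.901×10^-6)/(0.0181) = 1.89×10^6 N/C.

1.89×10^6 V/m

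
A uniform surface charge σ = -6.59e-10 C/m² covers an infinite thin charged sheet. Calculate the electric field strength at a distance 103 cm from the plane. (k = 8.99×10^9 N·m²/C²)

By planar symmetry E is perpendicular to the sheet and uniform; use a Gaussian pillbox with flat faces of area A on each side of the sheet.
Flux Φ = 2EA and Q_enc = σA, so 2EA = σA/ε₀ ⇒ E = |σ|/(2ε₀), independent of distance.
E = 2πk|σ| = 2π(8.99×10^9)(6.59e-10) = 37.2 N/C.

E = 37.2 N/C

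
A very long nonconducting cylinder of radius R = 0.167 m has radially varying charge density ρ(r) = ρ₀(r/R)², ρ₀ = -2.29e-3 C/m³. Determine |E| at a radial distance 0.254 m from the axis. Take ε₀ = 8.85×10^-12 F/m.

|E| = 7.10×10^6 N/C

Choose a coaxial cylinder of radius r = 0.254 m (arbitrary length L) as the Gaussian surface (r > R, full charge per length enclosed).
λ_enc = 2π ∫₀^R ρ₀(r'/R)^2 r' dr' = 2πρ₀R²/4 = -1.003×10^-4 C/m.
By Gauss's law (flux through the curved wall only), E·2πrL = λ_enc L/ε₀.
E = |λ_enc|/(2πε₀r) = (1.003×10^-4)/(2π·8.85×10^-12·0.254) = 7.10×10^6 N/C.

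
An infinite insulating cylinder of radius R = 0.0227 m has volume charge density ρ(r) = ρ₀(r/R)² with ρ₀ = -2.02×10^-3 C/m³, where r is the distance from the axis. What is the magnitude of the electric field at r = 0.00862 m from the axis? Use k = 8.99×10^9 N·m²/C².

Take a coaxial cylindrical Gaussian surface of radius r = 0.00862 m and length L (r < R).
Integrating ρ over the cross-section to radius r: λ_enc = (2πρ₀/R²) ∫₀^r r'^3 dr' = 2πρ₀ r^4/(4·R²) = -3.40×10^-8 C/m.
Applying ∮E·dA = Q_enc/ε₀ with the end caps contributing no flux:
E = 2k|λ_enc|/r = 2(8.99×10^9)(3.40×10^-8)/(0.00862) = 7.09×10^4 N/C.

|E| = 7.09×10^4 N/C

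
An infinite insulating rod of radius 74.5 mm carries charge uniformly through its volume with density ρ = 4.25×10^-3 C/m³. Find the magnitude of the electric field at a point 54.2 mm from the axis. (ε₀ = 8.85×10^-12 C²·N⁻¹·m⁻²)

Coaxial Gaussian cylinder, radius r = 54.2 mm, length L (r < R).
Enclosed charge per unit length: λ_enc = ρ·πr² = (4.25×10^-3)π(0.0542)² = 3.922×10^-5 C/m.
Gauss's law: E·2πrL = λ_enc L/ε₀.
E = |λ_enc|/(2πε₀r) = (3.922e-5)/(2π·8.85×10^-12·0.0542) = 1.30×10^7 N/C.

|E| ≈ 1.30×10^7 V/m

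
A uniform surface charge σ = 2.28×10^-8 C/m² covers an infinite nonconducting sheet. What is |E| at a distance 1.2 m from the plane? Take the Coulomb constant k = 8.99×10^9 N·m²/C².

Choose a cylindrical pillbox piercing the sheet, end faces (area A) parallel to it.
Only the two end caps contribute flux: Φ = 2EA. With Q_enc = σA, Gauss's law gives E = |σ|/(2ε₀).
E = 2πk|σ| = 2π(8.99×10^9)(2.28×10^-8) = 1.29×10^3 N/C.

E ≈ 1.29×10^3 V/m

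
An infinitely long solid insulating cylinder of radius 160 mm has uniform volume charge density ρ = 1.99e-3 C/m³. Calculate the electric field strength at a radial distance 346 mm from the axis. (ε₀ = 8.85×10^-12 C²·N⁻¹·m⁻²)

Coaxial Gaussian cylinder, radius r = 346 mm, length L (r > 160 mm, full cross-section enclosed).
λ_enc = ρ·πR² = (1.99×10^-3)π(0.16)² = 1.60×10^-4 C/m.
Gauss's law: E·2πrL = λ_enc L/ε₀.
E = |λ_enc|/(2πε₀r) = (1.60×10^-4)/(2π·8.85×10^-12·0.346) = 8.32×10^6 N/C.

|E| = 8.32×10^6 N/C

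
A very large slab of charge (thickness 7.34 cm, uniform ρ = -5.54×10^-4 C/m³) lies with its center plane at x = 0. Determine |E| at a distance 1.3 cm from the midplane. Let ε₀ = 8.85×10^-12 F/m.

By symmetry E is perpendicular to the slab. A Gaussian pillbox from −1.3 cm to +1.3 cm (face area A) lies entirely within the slab.
Q_enc = ρ·(2x)·A and flux = 2EA, so 2EA = 2ρxA/ε₀ ⇒ E = |ρ|x/ε₀.
E = (5.54e-4)(0.013)/(8.85×10^-12) = 8.14e5 N/C.

|E| ≈ 8.14×10^5 V/m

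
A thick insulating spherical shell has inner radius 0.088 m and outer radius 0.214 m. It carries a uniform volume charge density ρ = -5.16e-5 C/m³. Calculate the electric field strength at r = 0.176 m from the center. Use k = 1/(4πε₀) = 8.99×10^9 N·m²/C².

|E| = 2.99e5 N/C

Symmetry ⇒ E = E(r) r̂. Gaussian sphere of radius r = 0.176 m (within the shell material, 0.088 m < r < 0.214 m).
Enclosed charge is the volume from a to r: Q_enc = (4π/3)ρ(r³ − a³) = -1.031×10^-6 C.
By Gauss's law, ∮E·dA = E·4πr² = Q_enc/ε₀.
E = k|Q_enc|/r² = (8.99×10^9)(1.031×10^-6)/(0.176)² = 2.99e5 N/C.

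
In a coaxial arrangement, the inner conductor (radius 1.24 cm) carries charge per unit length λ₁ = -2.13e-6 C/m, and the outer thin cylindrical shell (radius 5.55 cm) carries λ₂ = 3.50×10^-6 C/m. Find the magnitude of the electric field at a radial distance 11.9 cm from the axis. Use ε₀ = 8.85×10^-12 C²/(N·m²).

E = 2.07e5 V/m

Coaxial Gaussian cylinder, radius r = 11.9 cm, length L (r > 5.55 cm, enclosing both).
λ_enc = λ₁ + λ₂ = (-2.13e-6) + (3.50×10^-6) = 1.37×10^-6 C/m.
By Gauss's law (flux through the curved wall only), E·2πrL = λ_enc L/ε₀.
E = |λ_enc|/(2πε₀r) = (1.37×10^-6)/(2π·8.85×10^-12·0.119) = 2.07×10^5 N/C.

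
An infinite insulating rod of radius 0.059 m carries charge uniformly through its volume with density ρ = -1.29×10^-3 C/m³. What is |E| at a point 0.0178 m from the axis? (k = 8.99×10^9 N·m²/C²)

|E| ≈ 1.30e6 N/C

Choose a coaxial cylinder of radius r = 0.0178 m (arbitrary length L) as the Gaussian surface (r < R).
Enclosed charge per unit length: λ_enc = ρ·πr² = (-1.29e-3)π(0.0178)² = -1.284×10^-6 C/m.
Gauss's law: E·2πrL = λ_enc L/ε₀.
E = 2k|λ_enc|/r = 2(8.99×10^9)(1.284×10^-6)/(0.0178) = 1.30e6 N/C.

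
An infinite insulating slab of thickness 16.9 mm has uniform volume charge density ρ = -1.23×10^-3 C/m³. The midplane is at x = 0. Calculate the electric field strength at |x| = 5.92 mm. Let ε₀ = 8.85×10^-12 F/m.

By symmetry E is perpendicular to the slab. A Gaussian pillbox from −5.92 mm to +5.92 mm (face area A) lies entirely within the slab.
Q_enc = ρ·(2x)·A and flux = 2EA, so 2EA = 2ρxA/ε₀ ⇒ E = |ρ|x/ε₀.
E = (1.23×10^-3)(0.00592)/(8.85×10^-12) = 8.23×10^5 N/C.

|E| = 8.23e5 N/C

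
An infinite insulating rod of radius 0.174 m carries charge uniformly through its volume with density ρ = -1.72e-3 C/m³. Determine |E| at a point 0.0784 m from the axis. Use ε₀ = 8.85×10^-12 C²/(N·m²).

Take a coaxial cylindrical Gaussian surface of radius r = 0.0784 m and length L (r < R).
Enclosed charge per unit length: λ_enc = ρ·πr² = (-1.72×10^-3)π(0.0784)² = -3.321e-5 C/m.
Applying ∮E·dA = Q_enc/ε₀ with the end caps contributing no flux:
E = |λ_enc|/(2πε₀r) = (3.321×10^-5)/(2π·8.85×10^-12·0.0784) = 7.62e6 N/C.

E = 7.62×10^6 N/C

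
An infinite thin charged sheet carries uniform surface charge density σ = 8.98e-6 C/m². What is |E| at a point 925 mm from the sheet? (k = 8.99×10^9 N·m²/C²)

E ≈ 5.07×10^5 N/C

The symmetry is planar: E is normal to the sheet and the same magnitude on both sides. Take a pillbox straddling the sheet with end-cap area A.
Only the two end caps contribute flux: Φ = 2EA. With Q_enc = σA, Gauss's law gives E = |σ|/(2ε₀).
E = 2πk|σ| = 2π(8.99×10^9)(8.98×10^-6) = 5.07×10^5 N/C.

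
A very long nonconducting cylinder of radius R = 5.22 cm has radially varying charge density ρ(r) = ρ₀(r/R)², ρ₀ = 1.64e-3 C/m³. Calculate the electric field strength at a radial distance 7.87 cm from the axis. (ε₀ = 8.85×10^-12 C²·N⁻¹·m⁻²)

1.60×10^6 N/C

Choose a coaxial cylinder of radius r = 7.87 cm (arbitrary length L) as the Gaussian surface (r > R, full charge per length enclosed).
λ_enc = 2π ∫₀^R ρ₀(r'/R)^2 r' dr' = 2πρ₀R²/4 = 7.019×10^-6 C/m.
Gauss's law: E·2πrL = λ_enc L/ε₀.
E = |λ_enc|/(2πε₀r) = (7.019×10^-6)/(2π·8.85×10^-12·0.0787) = 1.60×10^6 N/C.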